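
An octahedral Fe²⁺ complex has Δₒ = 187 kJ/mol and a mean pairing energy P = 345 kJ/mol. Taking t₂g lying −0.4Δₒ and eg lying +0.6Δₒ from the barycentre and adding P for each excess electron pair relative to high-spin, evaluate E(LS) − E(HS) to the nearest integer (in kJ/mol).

316

Fe is in group 8, so Fe²⁺ is d⁶ (8 − 2 = 6).
High-spin: t₂g⁴ eg², CFSE = -0.4Δₒ = -75 kJ/mol.
Low-spin t₂g⁶ eg⁰ gives -2.4Δₒ = -449 kJ/mol, but forming 2 extra pairs costs 2P = 690 kJ/mol, so E(LS) = -449 + 690 = 241 kJ/mol.
The difference is 241 − (-75) = 316 kJ/mol, so high-spin lies lower.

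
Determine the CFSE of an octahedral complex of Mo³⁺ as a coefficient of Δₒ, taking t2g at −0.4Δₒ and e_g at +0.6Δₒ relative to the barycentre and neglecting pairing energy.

Mo³⁺: group 6, so d-count = 6 − 3 = 3.
Configuration: t2g^3 e_g^0.
CFSE = 3(-0.4Δₒ) + 0(0.6Δₒ) = -1.2Δₒ + 0.0Δₒ = -1.2Δₒ.

-1.2 Δₒ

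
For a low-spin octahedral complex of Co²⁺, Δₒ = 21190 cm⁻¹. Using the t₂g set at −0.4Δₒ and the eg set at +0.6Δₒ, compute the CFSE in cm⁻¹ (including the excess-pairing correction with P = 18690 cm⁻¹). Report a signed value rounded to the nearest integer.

-19452

Co is in group 9, so Co²⁺ is d⁷ (9 − 2 = 7).
Electron filling gives t₂g⁶ eg¹.
Orbital CFSE = 6(-0.4) + 1(0.6) = -1.8Δₒ = -1.8 × 21190 = -38142 cm⁻¹.
High-spin d⁷ would be t₂g⁵ eg² with 2 pairs; low-spin has 3, so 1 excess pair costs +1P = +18690 cm⁻¹.
Net CFSE = -38142 + 18690 = -19452 cm⁻¹.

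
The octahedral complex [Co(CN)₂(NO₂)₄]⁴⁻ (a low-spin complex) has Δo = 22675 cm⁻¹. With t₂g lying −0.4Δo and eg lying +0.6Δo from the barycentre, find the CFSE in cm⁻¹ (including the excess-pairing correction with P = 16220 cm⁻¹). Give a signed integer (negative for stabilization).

-24595

Ligand charges: 2×(-1) from CN⁻ and 4×(-1) from NO₂⁻ sum to -6; with overall charge -4, Co is +2.
Co sits in group 9; removing 2 electrons leaves Co²⁺ with 9 − 2 = 7 d electrons.
The d⁷ electrons fill as t₂g⁶ eg¹.
The orbital stabilization is -1.8Δo = -1.8 × 22675 = -40815 cm⁻¹.
High-spin d⁷ would be t₂g⁵ eg² with 2 pairs; low-spin has 3, so 1 excess pair costs +1P = +16220 cm⁻¹.
Net CFSE = -40815 + 16220 = -24595 cm⁻¹.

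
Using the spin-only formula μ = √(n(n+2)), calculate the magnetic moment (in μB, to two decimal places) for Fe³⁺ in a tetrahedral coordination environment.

Group 8 minus oxidation state +3 gives a d⁵ configuration for Fe³⁺.
Tetrahedral fields are weak (Δₜ ≈ 4/9 Δₒ), so electrons fill high-spin.
Configuration: e^2 t2^3 → 5 unpaired electrons.
μ(spin-only) = √[5(5+2)] = √35 ≈ 5.92 μB.

5.92 μB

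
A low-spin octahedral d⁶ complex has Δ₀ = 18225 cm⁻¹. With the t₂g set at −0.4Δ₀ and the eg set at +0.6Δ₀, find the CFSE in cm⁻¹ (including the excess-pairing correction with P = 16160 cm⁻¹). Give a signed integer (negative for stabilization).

Configuration: t₂g⁶ eg⁰.
The orbital stabilization is -2.4Δ₀ = -2.4 × 18225 = -43740 cm⁻¹.
Pairing penalty: 3 pairs vs 1 in the high-spin reference → 2 extra × P = 32320 cm⁻¹.
Overall CFSE = -43740 + 32320 = -11420 cm⁻¹.

-11420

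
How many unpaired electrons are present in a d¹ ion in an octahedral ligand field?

For octahedral d¹ the high- and low-spin configurations coincide.
Configuration: t₂g¹ eg⁰, giving 1 unpaired electron.

1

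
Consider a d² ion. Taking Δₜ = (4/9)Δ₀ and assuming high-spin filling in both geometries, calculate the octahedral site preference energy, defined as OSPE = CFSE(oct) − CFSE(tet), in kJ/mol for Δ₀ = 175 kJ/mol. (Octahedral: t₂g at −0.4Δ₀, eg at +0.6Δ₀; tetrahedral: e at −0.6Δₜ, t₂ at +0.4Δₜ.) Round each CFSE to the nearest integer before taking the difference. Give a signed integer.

-47

In an octahedral site d² (HS) is t2g^2 e_g^0, giving CFSE(oct) = -0.8Δ₀ = -140 kJ/mol.
In a tetrahedral site the filling is e^2 t2^0: CFSE(tet) = -1.2Δₜ = -1.2 × (4/9)(175) = -93 kJ/mol.
Subtracting, OSPE = -140 − (-93) = -47 kJ/mol.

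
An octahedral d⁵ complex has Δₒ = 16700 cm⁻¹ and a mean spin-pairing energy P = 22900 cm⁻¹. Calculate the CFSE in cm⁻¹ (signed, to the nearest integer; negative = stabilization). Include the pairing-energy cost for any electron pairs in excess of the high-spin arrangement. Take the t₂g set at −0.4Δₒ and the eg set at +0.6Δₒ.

With Δₒ < P the complex is high-spin.
Configuration: t₂g³ eg².
Orbital CFSE = 0.0Δₒ = 0.0 × 16700 = 0 cm⁻¹.
High-spin has no excess pairs, so no pairing correction applies.

0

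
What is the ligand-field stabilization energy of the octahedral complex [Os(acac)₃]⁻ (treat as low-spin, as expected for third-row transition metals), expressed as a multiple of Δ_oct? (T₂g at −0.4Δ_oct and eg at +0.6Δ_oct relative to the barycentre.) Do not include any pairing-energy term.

Each acac⁻ contributes -1; 3 × (-1) = -3. With overall charge -1, Os is in the +2 oxidation state.
Group 8 minus oxidation state +2 gives a d⁶ configuration for Os²⁺.
Configuration: t₂g⁶ eg⁰.
CFSE = 6(-0.4Δ_oct) + 0(0.6Δ_oct) = -2.4Δ_oct + 0.0Δ_oct = -2.4Δ_oct.

-2.4 Δ_oct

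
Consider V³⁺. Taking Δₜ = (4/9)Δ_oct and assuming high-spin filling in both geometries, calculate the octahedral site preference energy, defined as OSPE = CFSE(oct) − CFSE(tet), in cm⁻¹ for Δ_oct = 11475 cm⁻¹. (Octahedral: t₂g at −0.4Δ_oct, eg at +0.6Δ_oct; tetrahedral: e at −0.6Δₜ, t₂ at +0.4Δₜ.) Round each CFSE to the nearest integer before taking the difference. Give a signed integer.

V sits in group 5; removing 3 electrons leaves V³⁺ with 5 − 3 = 2 d electrons.
In an octahedral site d² (HS) is t2g^2 e_g^0, giving CFSE(oct) = -0.8Δ_oct = -9180 cm⁻¹.
In a tetrahedral site the filling is e^2 t2^0: CFSE(tet) = -1.2Δₜ = -1.2 × (4/9)(11475) = -6120 cm⁻¹.
Subtracting, OSPE = -9180 − (-6120) = -3060 cm⁻¹.

-3060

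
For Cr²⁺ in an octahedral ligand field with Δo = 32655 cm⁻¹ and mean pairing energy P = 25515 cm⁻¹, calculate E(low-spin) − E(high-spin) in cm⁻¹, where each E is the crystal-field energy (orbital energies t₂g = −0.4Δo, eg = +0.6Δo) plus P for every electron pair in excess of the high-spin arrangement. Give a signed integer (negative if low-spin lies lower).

Cr is in group 6, so Cr²⁺ is d⁴ (6 − 2 = 4).
High-spin d⁴ fills as t₂g³ eg¹ with CFSE 3(−0.4) + 1(+0.6) = -0.6Δo = -19593 cm⁻¹.
Low-spin t₂g⁴ eg⁰ gives -1.6Δo = -52248 cm⁻¹, but forming 1 extra pair costs 1P = 25515 cm⁻¹, so E(LS) = -52248 + 25515 = -26733 cm⁻¹.
The difference is -26733 − (-19593) = -7140 cm⁻¹, so low-spin lies lower.

-7140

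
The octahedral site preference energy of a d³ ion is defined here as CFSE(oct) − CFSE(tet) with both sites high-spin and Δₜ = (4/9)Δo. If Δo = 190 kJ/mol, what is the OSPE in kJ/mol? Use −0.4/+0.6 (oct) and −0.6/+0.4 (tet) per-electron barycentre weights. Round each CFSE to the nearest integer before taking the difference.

Octahedral (high-spin): t2g^3 e_g^0, CFSE = 3(−0.4) + 0(+0.6) = -1.2Δo = -1.2 × 190 = -228 kJ/mol.
In a tetrahedral site the filling is e^2 t2^1: CFSE(tet) = -0.8Δₜ = -0.8 × (4/9)(190) = -68 kJ/mol.
OSPE = CFSE(oct) − CFSE(tet) = -228 − (-68) = -160 kJ/mol.

-160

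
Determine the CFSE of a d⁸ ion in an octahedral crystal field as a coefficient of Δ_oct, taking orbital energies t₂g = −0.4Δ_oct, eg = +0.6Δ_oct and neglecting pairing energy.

-1.2 Δ_oct

Configuration: t₂g⁶ eg².
CFSE = 6(-0.4Δ_oct) + 2(0.6Δ_oct) = -2.4Δ_oct + 1.2Δ_oct = -1.2Δ_oct.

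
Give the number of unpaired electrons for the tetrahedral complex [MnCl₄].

3

Each Cl⁻ contributes -1; 4 × (-1) = -4. With overall charge +0, Mn is in the +4 oxidation state.
Mn⁴⁺: group 7, so d-count = 7 − 4 = 3.
Tetrahedral splitting is small, so the complex is high-spin.
Configuration: e^2 t2^1, giving 3 unpaired electrons.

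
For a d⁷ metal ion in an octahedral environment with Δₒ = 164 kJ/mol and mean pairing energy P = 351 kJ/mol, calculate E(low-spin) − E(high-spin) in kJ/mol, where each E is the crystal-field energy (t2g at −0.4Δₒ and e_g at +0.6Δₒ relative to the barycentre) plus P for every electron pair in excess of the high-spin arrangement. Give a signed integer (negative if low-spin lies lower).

187

In the high-spin limit (t2g^5 e_g^2) the orbital term is -0.8Δₒ = -131 kJ/mol, with no excess pairing.
Low-spin t2g^6 e_g^1 gives -1.8Δₒ = -295 kJ/mol, but forming 1 extra pair costs 1P = 351 kJ/mol, so E(LS) = -295 + 351 = 56 kJ/mol.
E(LS) − E(HS) = 56 − (-131) = 187 kJ/mol.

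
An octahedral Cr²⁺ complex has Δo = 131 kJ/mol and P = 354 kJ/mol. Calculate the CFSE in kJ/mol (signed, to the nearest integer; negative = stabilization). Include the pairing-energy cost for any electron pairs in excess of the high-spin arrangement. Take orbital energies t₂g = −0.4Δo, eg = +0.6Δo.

Group 6 minus oxidation state +2 gives a d⁴ configuration for Cr²⁺.
Δo < P, so pairing is avoided: the ground state is high-spin.
That gives t₂g³ eg¹.
Orbital CFSE = -0.6Δo = -0.6 × 131 = -79 kJ/mol.
High-spin has no excess pairs, so no pairing correction applies.

-79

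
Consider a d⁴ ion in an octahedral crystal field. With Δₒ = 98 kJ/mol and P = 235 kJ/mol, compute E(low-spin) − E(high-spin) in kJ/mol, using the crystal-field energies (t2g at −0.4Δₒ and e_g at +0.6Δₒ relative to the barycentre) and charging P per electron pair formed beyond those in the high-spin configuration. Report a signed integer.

High-spin: t2g^3 e_g^1, CFSE = -0.6Δₒ = -59 kJ/mol.
For low-spin the configuration is t2g^4 e_g^0: orbital energy -1.6 × 98 = -157 kJ/mol, and 1 additional pair relative to high-spin adds 235 kJ/mol, giving 78 kJ/mol.
Thus E(LS) − E(HS) = 137 kJ/mol.

137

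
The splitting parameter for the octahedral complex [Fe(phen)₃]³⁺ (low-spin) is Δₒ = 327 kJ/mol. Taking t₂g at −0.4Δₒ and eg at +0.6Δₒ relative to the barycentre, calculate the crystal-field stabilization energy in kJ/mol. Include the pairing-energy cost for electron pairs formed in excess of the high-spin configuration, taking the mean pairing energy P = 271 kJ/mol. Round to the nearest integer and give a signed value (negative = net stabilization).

phen is neutral, so the +3 overall charge sits on Fe: oxidation state +3.
Fe³⁺: group 8, so d-count = 8 − 3 = 5.
Electron filling gives t₂g⁵ eg⁰.
Orbital CFSE = 5(-0.4) + 0(0.6) = -2.0Δₒ = -2.0 × 327 = -654 kJ/mol.
Pairing penalty: 2 pairs vs 0 in the high-spin reference → 2 extra × P = 542 kJ/mol.
Net CFSE = -654 + 542 = -112 kJ/mol.

-112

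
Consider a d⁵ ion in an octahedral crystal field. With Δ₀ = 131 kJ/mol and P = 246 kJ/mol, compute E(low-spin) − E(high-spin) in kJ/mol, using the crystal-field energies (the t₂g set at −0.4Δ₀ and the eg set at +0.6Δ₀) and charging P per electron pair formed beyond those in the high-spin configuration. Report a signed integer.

230

In the high-spin limit (t₂g³ eg²) the orbital term is 0.0Δ₀ = 0 kJ/mol, with no excess pairing.
For low-spin the configuration is t₂g⁵ eg⁰: orbital energy -2.0 × 131 = -262 kJ/mol, and 2 additional pairs relative to high-spin add 492 kJ/mol, giving 230 kJ/mol.
Thus E(LS) − E(HS) = 230 kJ/mol.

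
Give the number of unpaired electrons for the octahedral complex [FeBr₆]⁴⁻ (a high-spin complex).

Each Br⁻ contributes -1; 6 × (-1) = -6. With overall charge -4, Fe is in the +2 oxidation state.
Group 8 minus oxidation state +2 gives a d⁶ configuration for Fe²⁺.
Configuration: t₂g⁴ eg², giving 4 unpaired electrons.

4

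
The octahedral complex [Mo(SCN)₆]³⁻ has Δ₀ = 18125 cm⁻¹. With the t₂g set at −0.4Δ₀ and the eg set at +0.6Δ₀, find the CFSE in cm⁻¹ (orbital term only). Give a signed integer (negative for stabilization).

-21750

Each SCN⁻ contributes -1; 6 × (-1) = -6. With overall charge -3, Mo is in the +3 oxidation state.
Mo³⁺: group 6, so d-count = 6 − 3 = 3.
For octahedral d³ the high- and low-spin configurations coincide.
Electron filling gives t₂g³ eg⁰.
CFSE(orbital) = 3×(-0.4Δ₀) + 0×(0.6Δ₀) = -1.2Δ₀; with Δ₀ = 18125 cm⁻¹ that is -21750 cm⁻¹.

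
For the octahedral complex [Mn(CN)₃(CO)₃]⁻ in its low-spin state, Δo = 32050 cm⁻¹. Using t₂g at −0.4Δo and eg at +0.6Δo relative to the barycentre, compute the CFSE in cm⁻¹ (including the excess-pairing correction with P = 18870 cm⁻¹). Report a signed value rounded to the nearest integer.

-26360

Ligand charges: 3×(-1) from CN⁻ and 3×(+0) from CO sum to -3; with overall charge -1, Mn is +2.
Mn is in group 7, so Mn²⁺ is d⁵ (7 − 2 = 5).
Configuration: t₂g⁵ eg⁰.
The orbital stabilization is -2.0Δo = -2.0 × 32050 = -64100 cm⁻¹.
High-spin d⁵ would be t₂g³ eg² with 0 pairs; low-spin has 2, so 2 excess pairs cost +2P = +37740 cm⁻¹.
Overall CFSE = -64100 + 37740 = -26360 cm⁻¹.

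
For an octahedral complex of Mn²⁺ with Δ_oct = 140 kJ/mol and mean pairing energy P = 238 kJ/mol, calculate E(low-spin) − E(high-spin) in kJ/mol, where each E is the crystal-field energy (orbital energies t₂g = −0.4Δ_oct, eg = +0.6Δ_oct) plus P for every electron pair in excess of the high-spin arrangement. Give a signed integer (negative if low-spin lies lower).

196

Mn²⁺: group 7, so d-count = 7 − 2 = 5.
In the high-spin limit (t₂g³ eg²) the orbital term is 0.0Δ_oct = 0 kJ/mol, with no excess pairing.
For low-spin the configuration is t₂g⁵ eg⁰: orbital energy -2.0 × 140 = -280 kJ/mol, and 2 additional pairs relative to high-spin add 476 kJ/mol, giving 196 kJ/mol.
E(LS) − E(HS) = 196 − (0) = 196 kJ/mol.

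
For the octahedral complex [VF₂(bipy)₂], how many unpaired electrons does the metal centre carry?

3

Ligand charges: 2×(-1) from F⁻ and 2×(+0) from bipy sum to -2; with overall charge +0, V is +2.
V²⁺: group 5, so d-count = 5 − 2 = 3.
Configuration: t2g^3 e_g^0, giving 3 unpaired electrons.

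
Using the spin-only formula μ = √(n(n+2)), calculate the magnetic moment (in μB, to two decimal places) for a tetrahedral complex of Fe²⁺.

4.90 μB

Group 8 minus oxidation state +2 gives a d⁶ configuration for Fe²⁺.
Tetrahedral splitting is small, so the complex is high-spin.
Configuration: e³ t₂³ → 4 unpaired electrons.
μ(spin-only) = √[4(4+2)] = √24 ≈ 4.90 μB.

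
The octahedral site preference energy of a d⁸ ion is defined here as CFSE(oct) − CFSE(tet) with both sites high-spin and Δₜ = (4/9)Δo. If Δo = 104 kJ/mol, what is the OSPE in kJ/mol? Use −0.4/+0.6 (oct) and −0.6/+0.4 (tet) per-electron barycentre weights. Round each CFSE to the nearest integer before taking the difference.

In an octahedral site d⁸ (HS) is t₂g⁶ eg², giving CFSE(oct) = -1.2Δo = -125 kJ/mol.
Tetrahedral: e⁴ t₂⁴, CFSE = 4(−0.6) + 4(+0.4) = -0.8Δₜ = -0.8 × (4/9) × 104 = -37 kJ/mol.
OSPE = CFSE(oct) − CFSE(tet) = -125 − (-37) = -88 kJ/mol.

-88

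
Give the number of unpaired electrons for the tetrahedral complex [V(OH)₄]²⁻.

3

Each OH⁻ contributes -1; 4 × (-1) = -4. With overall charge -2, V is in the +2 oxidation state.
V sits in group 5; removing 2 electrons leaves V²⁺ with 5 − 2 = 3 d electrons.
Tetrahedral splitting is small, so the complex is high-spin.
Configuration: e² t₂¹, giving 3 unpaired electrons.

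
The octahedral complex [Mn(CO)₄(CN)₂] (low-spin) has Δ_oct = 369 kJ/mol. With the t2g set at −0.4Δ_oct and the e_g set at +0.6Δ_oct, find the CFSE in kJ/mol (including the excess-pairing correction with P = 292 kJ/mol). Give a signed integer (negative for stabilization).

-154

Ligand charges: 4×(+0) from CO and 2×(-1) from CN⁻ sum to -2; with overall charge +0, Mn is +2.
Mn is in group 7, so Mn²⁺ is d⁵ (7 − 2 = 5).
Configuration: t2g^5 e_g^0.
CFSE(orbital) = 5×(-0.4Δ_oct) + 0×(0.6Δ_oct) = -2.0Δ_oct; with Δ_oct = 369 kJ/mol that is -738 kJ/mol.
Pairing penalty: 2 pairs vs 0 in the high-spin reference → 2 extra × P = 584 kJ/mol.
Net CFSE = -738 + 584 = -154 kJ/mol.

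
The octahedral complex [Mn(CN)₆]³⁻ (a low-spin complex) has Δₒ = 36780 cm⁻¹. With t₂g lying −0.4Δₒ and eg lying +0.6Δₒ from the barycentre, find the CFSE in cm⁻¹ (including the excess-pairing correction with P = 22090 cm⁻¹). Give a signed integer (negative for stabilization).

-36758

Each CN⁻ contributes -1; 6 × (-1) = -6. With overall charge -3, Mn is in the +3 oxidation state.
Mn³⁺: group 7, so d-count = 7 − 3 = 4.
Electron filling gives t₂g⁴ eg⁰.
Orbital CFSE = 4(-0.4) + 0(0.6) = -1.6Δₒ = -1.6 × 36780 = -58848 cm⁻¹.
Relative to high-spin t₂g³ eg¹ (0 paired), the low-spin configuration has 1 additional pair, contributing +1 × 22090 = +22090 cm⁻¹.
Net CFSE = -58848 + 22090 = -36758 cm⁻¹.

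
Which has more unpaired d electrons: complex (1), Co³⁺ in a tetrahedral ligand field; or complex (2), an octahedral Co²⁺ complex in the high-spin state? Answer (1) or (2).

(1): Co is in group 9, so Co³⁺ is d⁶ (9 − 3 = 6); With tetrahedral geometry the complex is necessarily high-spin; e³ t₂³ → 4 unpaired.
(2): Group 9 minus oxidation state +2 gives a d⁷ configuration for Co²⁺; t₂g⁵ eg² → 3 unpaired.
So (1) has more unpaired electrons.

(1)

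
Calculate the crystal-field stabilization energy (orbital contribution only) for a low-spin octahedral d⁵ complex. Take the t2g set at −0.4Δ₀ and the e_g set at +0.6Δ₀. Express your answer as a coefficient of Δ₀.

Configuration: t2g^5 e_g^0.
CFSE = 5(-0.4Δ₀) + 0(0.6Δ₀) = -2.0Δ₀ + 0.0Δ₀ = -2.0Δ₀.

-2.0 Δ₀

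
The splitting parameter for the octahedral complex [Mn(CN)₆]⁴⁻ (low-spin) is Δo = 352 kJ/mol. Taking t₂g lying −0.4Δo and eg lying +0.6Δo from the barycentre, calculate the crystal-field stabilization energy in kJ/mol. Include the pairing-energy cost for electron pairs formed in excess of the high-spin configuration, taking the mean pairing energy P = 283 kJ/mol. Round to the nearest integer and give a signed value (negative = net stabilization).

Each CN⁻ contributes -1; 6 × (-1) = -6. With overall charge -4, Mn is in the +2 oxidation state.
Mn sits in group 7; removing 2 electrons leaves Mn²⁺ with 7 − 2 = 5 d electrons.
Configuration: t₂g⁵ eg⁰.
CFSE(orbital) = 5×(-0.4Δo) + 0×(0.6Δo) = -2.0Δo; with Δo = 352 kJ/mol that is -704 kJ/mol.
Pairing penalty: 2 pairs vs 0 in the high-spin reference → 2 extra × P = 566 kJ/mol.
Net CFSE = -704 + 566 = -138 kJ/mol.

-138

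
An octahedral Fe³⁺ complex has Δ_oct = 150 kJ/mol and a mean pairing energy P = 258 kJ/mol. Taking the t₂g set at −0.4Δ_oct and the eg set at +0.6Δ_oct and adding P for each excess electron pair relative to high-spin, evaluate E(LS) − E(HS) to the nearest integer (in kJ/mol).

216

Group 8 minus oxidation state +3 gives a d⁵ configuration for Fe³⁺.
In the high-spin limit (t₂g³ eg²) the orbital term is 0.0Δ_oct = 0 kJ/mol, with no excess pairing.
Low-spin: t₂g⁵ eg⁰, orbital CFSE = -2.0Δ_oct = -300 kJ/mol; plus 2 excess pairs × P = +516 kJ/mol; total 216 kJ/mol.
The difference is 216 − (0) = 216 kJ/mol, so high-spin lies lower.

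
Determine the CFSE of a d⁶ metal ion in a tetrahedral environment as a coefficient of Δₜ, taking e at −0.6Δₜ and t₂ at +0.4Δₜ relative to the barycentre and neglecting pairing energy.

Tetrahedral splitting is small, so the complex is high-spin.
Configuration: e³ t₂³.
CFSE = 3(-0.6Δₜ) + 3(0.4Δₜ) = -1.8Δₜ + 1.2Δₜ = -0.6Δₜ.

-0.6 Δₜ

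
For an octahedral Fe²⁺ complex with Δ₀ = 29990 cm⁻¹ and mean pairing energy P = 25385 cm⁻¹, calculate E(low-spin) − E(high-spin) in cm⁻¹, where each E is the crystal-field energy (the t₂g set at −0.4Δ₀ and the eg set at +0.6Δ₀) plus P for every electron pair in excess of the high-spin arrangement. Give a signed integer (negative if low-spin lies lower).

-9210

Fe²⁺: group 8, so d-count = 8 − 2 = 6.
In the high-spin limit (t₂g⁴ eg²) the orbital term is -0.4Δ₀ = -11996 cm⁻¹, with no excess pairing.
Low-spin: t₂g⁶ eg⁰, orbital CFSE = -2.4Δ₀ = -71976 cm⁻¹; plus 2 excess pairs × P = +50770 cm⁻¹; total -21206 cm⁻¹.
Thus E(LS) − E(HS) = -9210 cm⁻¹.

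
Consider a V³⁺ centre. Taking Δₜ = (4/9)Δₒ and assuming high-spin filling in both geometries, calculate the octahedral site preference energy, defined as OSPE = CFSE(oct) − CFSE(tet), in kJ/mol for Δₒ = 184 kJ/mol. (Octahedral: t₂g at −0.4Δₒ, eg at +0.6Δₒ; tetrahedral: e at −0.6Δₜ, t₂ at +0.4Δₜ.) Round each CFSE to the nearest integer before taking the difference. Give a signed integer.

V is in group 5, so V³⁺ is d² (5 − 3 = 2).
Octahedral (high-spin): t₂g² eg⁰, CFSE = 2(−0.4) + 0(+0.6) = -0.8Δₒ = -0.8 × 184 = -147 kJ/mol.
In a tetrahedral site the filling is e² t₂⁰: CFSE(tet) = -1.2Δₜ = -1.2 × (4/9)(184) = -98 kJ/mol.
Subtracting, OSPE = -147 − (-98) = -49 kJ/mol.

-49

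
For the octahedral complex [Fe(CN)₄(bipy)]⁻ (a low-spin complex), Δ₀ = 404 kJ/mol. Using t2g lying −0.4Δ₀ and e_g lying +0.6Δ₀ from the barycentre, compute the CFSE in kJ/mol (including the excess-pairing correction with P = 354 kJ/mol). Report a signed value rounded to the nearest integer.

Ligand charges: 4×(-1) from CN⁻ and 1×(+0) from bipy sum to -4; with overall charge -1, Fe is +3.
Group 8 minus oxidation state +3 gives a d⁵ configuration for Fe³⁺.
Electron filling gives t2g^5 e_g^0.
CFSE(orbital) = 5×(-0.4Δ₀) + 0×(0.6Δ₀) = -2.0Δ₀; with Δ₀ = 404 kJ/mol that is -808 kJ/mol.
Pairing penalty: 2 pairs vs 0 in the high-spin reference → 2 extra × P = 708 kJ/mol.
Combining: -808 + 708 = -100 kJ/mol.

-100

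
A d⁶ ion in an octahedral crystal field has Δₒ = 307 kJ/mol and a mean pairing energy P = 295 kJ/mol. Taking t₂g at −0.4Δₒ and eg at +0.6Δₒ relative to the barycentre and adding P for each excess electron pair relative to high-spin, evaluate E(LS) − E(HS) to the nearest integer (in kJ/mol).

-24

High-spin: t₂g⁴ eg², CFSE = -0.4Δₒ = -123 kJ/mol.
Low-spin t₂g⁶ eg⁰ gives -2.4Δₒ = -737 kJ/mol, but forming 2 extra pairs costs 2P = 590 kJ/mol, so E(LS) = -737 + 590 = -147 kJ/mol.
Thus E(LS) − E(HS) = -24 kJ/mol.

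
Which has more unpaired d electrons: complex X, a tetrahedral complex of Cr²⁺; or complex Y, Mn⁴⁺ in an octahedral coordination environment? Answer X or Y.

X: Cr sits in group 6; removing 2 electrons leaves Cr²⁺ with 6 − 2 = 4 d electrons; With tetrahedral geometry the complex is necessarily high-spin; e² t₂² → 4 unpaired.
Y: Mn⁴⁺: group 7, so d-count = 7 − 4 = 3; For octahedral d³ the high- and low-spin configurations coincide; t₂g³ eg⁰ → 3 unpaired.
So X has more unpaired electrons.

X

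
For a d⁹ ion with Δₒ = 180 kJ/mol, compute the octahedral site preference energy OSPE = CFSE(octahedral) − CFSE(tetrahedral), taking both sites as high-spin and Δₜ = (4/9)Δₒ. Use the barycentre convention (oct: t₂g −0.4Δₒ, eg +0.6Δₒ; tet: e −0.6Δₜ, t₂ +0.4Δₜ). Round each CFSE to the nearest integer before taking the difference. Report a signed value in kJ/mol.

In an octahedral site d⁹ (HS) is t2g^6 e_g^3, giving CFSE(oct) = -0.6Δₒ = -108 kJ/mol.
Tetrahedral e^4 t2^5 gives -0.4Δₜ = -0.4 × (4/9) × 180 = -32 kJ/mol.
Subtracting, OSPE = -108 − (-32) = -76 kJ/mol.

-76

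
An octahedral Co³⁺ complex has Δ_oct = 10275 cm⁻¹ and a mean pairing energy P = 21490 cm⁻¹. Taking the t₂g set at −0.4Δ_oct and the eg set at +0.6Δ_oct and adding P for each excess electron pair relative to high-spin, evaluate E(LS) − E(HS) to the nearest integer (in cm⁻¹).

Group 9 minus oxidation state +3 gives a d⁶ configuration for Co³⁺.
In the high-spin limit (t₂g⁴ eg²) the orbital term is -0.4Δ_oct = -4110 cm⁻¹, with no excess pairing.
Low-spin: t₂g⁶ eg⁰, orbital CFSE = -2.4Δ_oct = -24660 cm⁻¹; plus 2 excess pairs × P = +42980 cm⁻¹; total 18320 cm⁻¹.
The difference is 18320 − (-4110) = 22430 cm⁻¹, so high-spin lies lower.

22430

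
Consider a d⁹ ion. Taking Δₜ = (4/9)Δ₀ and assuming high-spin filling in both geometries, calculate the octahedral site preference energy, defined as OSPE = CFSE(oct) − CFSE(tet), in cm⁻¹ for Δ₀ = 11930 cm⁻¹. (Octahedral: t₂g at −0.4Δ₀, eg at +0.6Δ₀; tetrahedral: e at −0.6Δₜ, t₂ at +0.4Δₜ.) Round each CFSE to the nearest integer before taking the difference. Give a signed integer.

-5037

Octahedral (high-spin): t₂g⁶ eg³, CFSE = 6(−0.4) + 3(+0.6) = -0.6Δ₀ = -0.6 × 11930 = -7158 cm⁻¹.
Tetrahedral: e⁴ t₂⁵, CFSE = 4(−0.6) + 5(+0.4) = -0.4Δₜ = -0.4 × (4/9) × 11930 = -2121 cm⁻¹.
OSPE = CFSE(oct) − CFSE(tet) = -7158 − (-2121) = -5037 cm⁻¹.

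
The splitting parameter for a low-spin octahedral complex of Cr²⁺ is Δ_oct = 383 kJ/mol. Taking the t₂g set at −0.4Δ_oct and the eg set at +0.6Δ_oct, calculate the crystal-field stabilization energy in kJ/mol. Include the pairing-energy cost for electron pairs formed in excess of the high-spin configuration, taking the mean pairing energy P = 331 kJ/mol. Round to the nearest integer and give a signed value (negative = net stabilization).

-282

Cr²⁺: group 6, so d-count = 6 − 2 = 4.
Electron filling gives t₂g⁴ eg⁰.
The orbital stabilization is -1.6Δ_oct = -1.6 × 383 = -613 kJ/mol.
High-spin d⁴ would be t₂g³ eg¹ with 0 pairs; low-spin has 1, so 1 excess pair costs +1P = +331 kJ/mol.
Combining: -613 + 331 = -282 kJ/mol.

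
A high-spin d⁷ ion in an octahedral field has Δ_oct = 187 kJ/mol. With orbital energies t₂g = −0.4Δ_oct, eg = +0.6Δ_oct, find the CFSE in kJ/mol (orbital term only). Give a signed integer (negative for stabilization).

-150

Electron filling gives t₂g⁵ eg².
The orbital stabilization is -0.8Δ_oct = -0.8 × 187 = -150 kJ/mol.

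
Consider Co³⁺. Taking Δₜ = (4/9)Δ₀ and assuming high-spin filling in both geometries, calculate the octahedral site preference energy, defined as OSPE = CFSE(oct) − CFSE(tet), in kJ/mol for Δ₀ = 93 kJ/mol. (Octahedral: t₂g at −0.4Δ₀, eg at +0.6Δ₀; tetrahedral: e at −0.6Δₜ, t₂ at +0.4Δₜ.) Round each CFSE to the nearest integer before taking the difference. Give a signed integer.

Co sits in group 9; removing 3 electrons leaves Co³⁺ with 9 − 3 = 6 d electrons.
Octahedral (high-spin): t₂g⁴ eg², CFSE = 4(−0.4) + 2(+0.6) = -0.4Δ₀ = -0.4 × 93 = -37 kJ/mol.
Tetrahedral: e³ t₂³, CFSE = 3(−0.6) + 3(+0.4) = -0.6Δₜ = -0.6 × (4/9) × 93 = -25 kJ/mol.
OSPE = CFSE(oct) − CFSE(tet) = -37 − (-25) = -12 kJ/mol.

-12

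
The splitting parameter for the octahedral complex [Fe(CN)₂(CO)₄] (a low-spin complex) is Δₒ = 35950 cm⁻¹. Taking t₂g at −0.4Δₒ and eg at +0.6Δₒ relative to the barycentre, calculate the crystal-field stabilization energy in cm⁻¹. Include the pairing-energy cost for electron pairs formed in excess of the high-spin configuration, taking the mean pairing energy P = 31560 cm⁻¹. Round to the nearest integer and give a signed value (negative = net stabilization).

Ligand charges: 2×(-1) from CN⁻ and 4×(+0) from CO sum to -2; with overall charge +0, Fe is +2.
Fe sits in group 8; removing 2 electrons leaves Fe²⁺ with 8 − 2 = 6 d electrons.
The d⁶ electrons fill as t₂g⁶ eg⁰.
The orbital stabilization is -2.4Δₒ = -2.4 × 35950 = -86280 cm⁻¹.
Relative to high-spin t₂g⁴ eg² (1 paired), the low-spin configuration has 2 additional pairs, contributing +2 × 31560 = +63120 cm⁻¹.
Net CFSE = -86280 + 63120 = -23160 cm⁻¹.

-23160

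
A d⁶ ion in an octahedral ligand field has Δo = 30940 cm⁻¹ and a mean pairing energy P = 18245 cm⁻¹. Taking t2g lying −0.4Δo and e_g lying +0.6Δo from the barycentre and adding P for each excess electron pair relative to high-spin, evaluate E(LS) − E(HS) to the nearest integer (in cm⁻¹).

-25390

In the high-spin limit (t2g^4 e_g^2) the orbital term is -0.4Δo = -12376 cm⁻¹, with no excess pairing.
Low-spin: t2g^6 e_g^0, orbital CFSE = -2.4Δo = -74256 cm⁻¹; plus 2 excess pairs × P = +36490 cm⁻¹; total -37766 cm⁻¹.
E(LS) − E(HS) = -37766 − (-12376) = -25390 cm⁻¹.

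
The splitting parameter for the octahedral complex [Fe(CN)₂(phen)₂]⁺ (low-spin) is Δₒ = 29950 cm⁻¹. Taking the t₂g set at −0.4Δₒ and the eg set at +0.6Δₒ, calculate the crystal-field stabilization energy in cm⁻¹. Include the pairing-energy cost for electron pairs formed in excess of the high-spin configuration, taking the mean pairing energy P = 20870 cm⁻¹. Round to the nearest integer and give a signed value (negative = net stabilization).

Ligand charges: 2×(-1) from CN⁻ and 2×(+0) from phen sum to -2; with overall charge +1, Fe is +3.
Fe sits in group 8; removing 3 electrons leaves Fe³⁺ with 8 − 3 = 5 d electrons.
Electron filling gives t₂g⁵ eg⁰.
The orbital stabilization is -2.0Δₒ = -2.0 × 29950 = -59900 cm⁻¹.
High-spin d⁵ would be t₂g³ eg² with 0 pairs; low-spin has 2, so 2 excess pairs cost +2P = +41740 cm⁻¹.
Net CFSE = -59900 + 41740 = -18160 cm⁻¹.

-18160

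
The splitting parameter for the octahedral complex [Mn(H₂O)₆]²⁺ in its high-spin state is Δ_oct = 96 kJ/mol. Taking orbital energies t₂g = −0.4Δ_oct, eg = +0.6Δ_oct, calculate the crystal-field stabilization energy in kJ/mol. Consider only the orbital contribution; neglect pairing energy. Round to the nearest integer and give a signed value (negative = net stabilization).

H₂O is neutral, so the +2 overall charge sits on Mn: oxidation state +2.
Mn is in group 7, so Mn²⁺ is d⁵ (7 − 2 = 5).
The d⁵ electrons fill as t₂g³ eg².
The orbital stabilization is 0.0Δ_oct = 0.0 × 96 = 0 kJ/mol.

0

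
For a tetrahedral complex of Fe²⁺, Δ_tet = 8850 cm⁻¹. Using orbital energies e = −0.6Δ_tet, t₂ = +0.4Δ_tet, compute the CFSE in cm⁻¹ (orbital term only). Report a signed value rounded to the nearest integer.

-5310

Fe sits in group 8; removing 2 electrons leaves Fe²⁺ with 8 − 2 = 6 d electrons.
Tetrahedral fields are weak (Δₜ ≈ 4/9 Δₒ), so electrons fill high-spin.
The d⁶ electrons fill as e³ t₂³.
CFSE(orbital) = 3×(-0.6Δ_tet) + 3×(0.4Δ_tet) = -0.6Δ_tet; with Δ_tet = 8850 cm⁻¹ that is -5310 cm⁻¹.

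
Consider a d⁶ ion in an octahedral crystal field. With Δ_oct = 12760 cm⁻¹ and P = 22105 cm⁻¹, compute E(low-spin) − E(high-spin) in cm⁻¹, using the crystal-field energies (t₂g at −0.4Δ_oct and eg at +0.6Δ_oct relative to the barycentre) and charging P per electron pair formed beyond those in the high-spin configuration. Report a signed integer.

18690

High-spin: t₂g⁴ eg², CFSE = -0.4Δ_oct = -5104 cm⁻¹.
Low-spin t₂g⁶ eg⁰ gives -2.4Δ_oct = -30624 cm⁻¹, but forming 2 extra pairs costs 2P = 44210 cm⁻¹, so E(LS) = -30624 + 44210 = 13586 cm⁻¹.
E(LS) − E(HS) = 13586 − (-5104) = 18690 cm⁻¹.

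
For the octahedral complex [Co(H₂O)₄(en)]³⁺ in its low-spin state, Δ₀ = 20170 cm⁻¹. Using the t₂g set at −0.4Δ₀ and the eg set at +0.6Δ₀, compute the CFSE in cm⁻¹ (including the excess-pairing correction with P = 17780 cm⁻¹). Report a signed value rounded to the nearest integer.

-12848

Ligand charges: 4×(+0) from H₂O and 1×(+0) from en sum to +0; with overall charge +3, Co is +3.
Co sits in group 9; removing 3 electrons leaves Co³⁺ with 9 − 3 = 6 d electrons.
The d⁶ electrons fill as t₂g⁶ eg⁰.
The orbital stabilization is -2.4Δ₀ = -2.4 × 20170 = -48408 cm⁻¹.
High-spin d⁶ would be t₂g⁴ eg² with 1 pair; low-spin has 3, so 2 excess pairs cost +2P = +35560 cm⁻¹.
Overall CFSE = -48408 + 35560 = -12848 cm⁻¹.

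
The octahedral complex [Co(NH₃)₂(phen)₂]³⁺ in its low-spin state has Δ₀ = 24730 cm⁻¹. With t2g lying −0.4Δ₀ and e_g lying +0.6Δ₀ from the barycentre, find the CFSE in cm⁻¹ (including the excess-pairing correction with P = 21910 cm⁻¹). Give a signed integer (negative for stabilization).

-15532

Ligand charges: 2×(+0) from NH₃ and 2×(+0) from phen sum to +0; with overall charge +3, Co is +3.
Co is in group 9, so Co³⁺ is d⁶ (9 − 3 = 6).
Configuration: t2g^6 e_g^0.
Orbital CFSE = 6(-0.4) + 0(0.6) = -2.4Δ₀ = -2.4 × 24730 = -59352 cm⁻¹.
Relative to high-spin t2g^4 e_g^2 (1 paired), the low-spin configuration has 2 additional pairs, contributing +2 × 21910 = +43820 cm⁻¹.
Net CFSE = -59352 + 43820 = -15532 cm⁻¹.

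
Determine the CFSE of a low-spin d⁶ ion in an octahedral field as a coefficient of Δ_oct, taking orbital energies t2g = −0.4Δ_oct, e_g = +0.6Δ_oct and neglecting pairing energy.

-2.4 Δ_oct

Configuration: t2g^6 e_g^0.
CFSE = 6(-0.4Δ_oct) + 0(0.6Δ_oct) = -2.4Δ_oct + 0.0Δ_oct = -2.4Δ_oct.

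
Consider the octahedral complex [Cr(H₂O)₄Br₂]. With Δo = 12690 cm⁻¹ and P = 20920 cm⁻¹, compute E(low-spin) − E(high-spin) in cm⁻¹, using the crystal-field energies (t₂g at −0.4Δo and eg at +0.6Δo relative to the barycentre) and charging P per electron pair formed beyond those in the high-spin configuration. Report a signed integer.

8230

Ligand charges: 4×(+0) from H₂O and 2×(-1) from Br⁻ sum to -2; with overall charge +0, Cr is +2.
Cr²⁺: group 6, so d-count = 6 − 2 = 4.
High-spin d⁴ fills as t₂g³ eg¹ with CFSE 3(−0.4) + 1(+0.6) = -0.6Δo = -7614 cm⁻¹.
For low-spin the configuration is t₂g⁴ eg⁰: orbital energy -1.6 × 12690 = -20304 cm⁻¹, and 1 additional pair relative to high-spin adds 20920 cm⁻¹, giving 616 cm⁻¹.
Thus E(LS) − E(HS) = 8230 cm⁻¹.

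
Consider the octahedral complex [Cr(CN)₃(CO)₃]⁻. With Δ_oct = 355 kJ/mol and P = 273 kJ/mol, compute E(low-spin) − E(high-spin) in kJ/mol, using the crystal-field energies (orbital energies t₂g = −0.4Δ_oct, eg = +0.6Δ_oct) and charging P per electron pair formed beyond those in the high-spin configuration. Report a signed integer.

-82

Ligand charges: 3×(-1) from CN⁻ and 3×(+0) from CO sum to -3; with overall charge -1, Cr is +2.
Cr²⁺: group 6, so d-count = 6 − 2 = 4.
In the high-spin limit (t₂g³ eg¹) the orbital term is -0.6Δ_oct = -213 kJ/mol, with no excess pairing.
Low-spin t₂g⁴ eg⁰ gives -1.6Δ_oct = -568 kJ/mol, but forming 1 extra pair costs 1P = 273 kJ/mol, so E(LS) = -568 + 273 = -295 kJ/mol.
E(LS) − E(HS) = -295 − (-213) = -82 kJ/mol.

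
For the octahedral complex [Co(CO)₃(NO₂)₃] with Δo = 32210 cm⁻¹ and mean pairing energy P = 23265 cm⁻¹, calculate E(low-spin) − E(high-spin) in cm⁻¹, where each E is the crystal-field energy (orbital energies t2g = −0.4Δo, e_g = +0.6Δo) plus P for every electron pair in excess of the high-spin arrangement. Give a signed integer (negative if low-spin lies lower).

Ligand charges: 3×(+0) from CO and 3×(-1) from NO₂⁻ sum to -3; with overall charge +0, Co is +3.
Group 9 minus oxidation state +3 gives a d⁶ configuration for Co³⁺.
High-spin: t2g^4 e_g^2, CFSE = -0.4Δo = -12884 cm⁻¹.
Low-spin: t2g^6 e_g^0, orbital CFSE = -2.4Δo = -77304 cm⁻¹; plus 2 excess pairs × P = +46530 cm⁻¹; total -30774 cm⁻¹.
The difference is -30774 − (-12884) = -17890 cm⁻¹, so low-spin lies lower.

-17890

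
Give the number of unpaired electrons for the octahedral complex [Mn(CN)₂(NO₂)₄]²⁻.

Ligand charges: 2×(-1) from CN⁻ and 4×(-1) from NO₂⁻ sum to -6; with overall charge -2, Mn is +4.
Mn⁴⁺: group 7, so d-count = 7 − 4 = 3.
Configuration: t2g^3 e_g^0, giving 3 unpaired electrons.

3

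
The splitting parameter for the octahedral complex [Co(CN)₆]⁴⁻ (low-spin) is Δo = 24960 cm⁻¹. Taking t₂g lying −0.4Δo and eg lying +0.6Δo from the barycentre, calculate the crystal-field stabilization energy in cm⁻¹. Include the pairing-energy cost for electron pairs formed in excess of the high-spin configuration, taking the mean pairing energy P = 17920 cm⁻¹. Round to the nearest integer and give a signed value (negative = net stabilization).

-27008

Each CN⁻ contributes -1; 6 × (-1) = -6. With overall charge -4, Co is in the +2 oxidation state.
Co²⁺: group 9, so d-count = 9 − 2 = 7.
Configuration: t₂g⁶ eg¹.
Orbital CFSE = 6(-0.4) + 1(0.6) = -1.8Δo = -1.8 × 24960 = -44928 cm⁻¹.
Relative to high-spin t₂g⁵ eg² (2 paired), the low-spin configuration has 1 additional pair, contributing +1 × 17920 = +17920 cm⁻¹.
Net CFSE = -44928 + 17920 = -27008 cm⁻¹.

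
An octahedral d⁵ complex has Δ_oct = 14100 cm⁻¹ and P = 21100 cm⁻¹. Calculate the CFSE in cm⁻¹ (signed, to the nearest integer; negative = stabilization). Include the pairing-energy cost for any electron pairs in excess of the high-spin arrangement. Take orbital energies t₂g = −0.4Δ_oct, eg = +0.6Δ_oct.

0

Since Δ_oct = 14100 cm⁻¹ < P = 21100 cm⁻¹, the complex adopts the high-spin configuration.
Configuration: t₂g³ eg².
Orbital CFSE = 0.0Δ_oct = 0.0 × 14100 = 0 cm⁻¹.
High-spin has no excess pairs, so no pairing correction applies.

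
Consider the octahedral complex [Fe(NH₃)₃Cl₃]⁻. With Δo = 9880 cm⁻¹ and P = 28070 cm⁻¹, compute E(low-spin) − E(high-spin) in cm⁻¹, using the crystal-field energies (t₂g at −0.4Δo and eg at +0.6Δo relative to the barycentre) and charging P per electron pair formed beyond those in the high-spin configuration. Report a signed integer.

Ligand charges: 3×(+0) from NH₃ and 3×(-1) from Cl⁻ sum to -3; with overall charge -1, Fe is +2.
Fe is in group 8, so Fe²⁺ is d⁶ (8 − 2 = 6).
High-spin d⁶ fills as t₂g⁴ eg² with CFSE 4(−0.4) + 2(+0.6) = -0.4Δo = -3952 cm⁻¹.
Low-spin t₂g⁶ eg⁰ gives -2.4Δo = -23712 cm⁻¹, but forming 2 extra pairs costs 2P = 56140 cm⁻¹, so E(LS) = -23712 + 56140 = 32428 cm⁻¹.
E(LS) − E(HS) = 32428 − (-3952) = 36380 cm⁻¹.

36380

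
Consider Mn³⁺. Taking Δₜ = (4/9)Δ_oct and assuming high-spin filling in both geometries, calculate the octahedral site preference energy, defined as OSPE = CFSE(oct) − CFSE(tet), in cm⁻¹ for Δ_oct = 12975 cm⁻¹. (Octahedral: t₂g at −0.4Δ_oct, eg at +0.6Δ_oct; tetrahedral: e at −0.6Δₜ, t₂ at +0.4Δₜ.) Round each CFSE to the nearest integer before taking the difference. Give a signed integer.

Mn sits in group 7; removing 3 electrons leaves Mn³⁺ with 7 − 3 = 4 d electrons.
In an octahedral site d⁴ (HS) is t₂g³ eg¹, giving CFSE(oct) = -0.6Δ_oct = -7785 cm⁻¹.
In a tetrahedral site the filling is e² t₂²: CFSE(tet) = -0.4Δₜ = -0.4 × (4/9)(12975) = -2307 cm⁻¹.
OSPE = -7785 − (-2307) = -5478 cm⁻¹.

-5478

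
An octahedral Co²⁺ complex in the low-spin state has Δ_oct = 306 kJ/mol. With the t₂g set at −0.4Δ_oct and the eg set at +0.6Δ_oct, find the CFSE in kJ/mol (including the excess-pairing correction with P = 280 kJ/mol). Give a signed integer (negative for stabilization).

-271

Co is in group 9, so Co²⁺ is d⁷ (9 − 2 = 7).
The d⁷ electrons fill as t₂g⁶ eg¹.
The orbital stabilization is -1.8Δ_oct = -1.8 × 306 = -551 kJ/mol.
Pairing penalty: 3 pairs vs 2 in the high-spin reference → 1 extra × P = 280 kJ/mol.
Overall CFSE = -551 + 280 = -271 kJ/mol.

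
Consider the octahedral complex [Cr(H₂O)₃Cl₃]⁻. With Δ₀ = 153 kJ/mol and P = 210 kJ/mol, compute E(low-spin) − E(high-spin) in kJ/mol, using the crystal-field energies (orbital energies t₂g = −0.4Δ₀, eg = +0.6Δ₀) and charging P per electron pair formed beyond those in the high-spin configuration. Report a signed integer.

57

Ligand charges: 3×(+0) from H₂O and 3×(-1) from Cl⁻ sum to -3; with overall charge -1, Cr is +2.
Cr sits in group 6; removing 2 electrons leaves Cr²⁺ with 6 − 2 = 4 d electrons.
High-spin: t₂g³ eg¹, CFSE = -0.6Δ₀ = -92 kJ/mol.
For low-spin the configuration is t₂g⁴ eg⁰: orbital energy -1.6 × 153 = -245 kJ/mol, and 1 additional pair relative to high-spin adds 210 kJ/mol, giving -35 kJ/mol.
The difference is -35 − (-92) = 57 kJ/mol, so high-spin lies lower.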